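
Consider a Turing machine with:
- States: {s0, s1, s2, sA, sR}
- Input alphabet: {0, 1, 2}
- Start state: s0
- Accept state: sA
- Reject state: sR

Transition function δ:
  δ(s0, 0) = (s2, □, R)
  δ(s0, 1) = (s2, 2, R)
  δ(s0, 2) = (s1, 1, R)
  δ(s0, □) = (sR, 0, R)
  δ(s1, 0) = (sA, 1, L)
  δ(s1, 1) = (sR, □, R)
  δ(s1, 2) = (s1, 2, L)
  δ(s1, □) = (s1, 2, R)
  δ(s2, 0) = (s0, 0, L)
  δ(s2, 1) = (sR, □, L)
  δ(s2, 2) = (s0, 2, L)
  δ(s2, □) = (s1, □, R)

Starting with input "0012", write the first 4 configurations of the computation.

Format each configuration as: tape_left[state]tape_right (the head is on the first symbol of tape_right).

Transitions applied:
Step 1: δ(s0, 0) = (s2, □, R)
Step 2: δ(s2, 0) = (s0, 0, L)
Step 3: δ(s0, □) = (sR, 0, R)

The first 4 configurations are:
[s0]0012 ⊢ □[s2]012 ⊢ [s0]□012 ⊢ 0[sR]012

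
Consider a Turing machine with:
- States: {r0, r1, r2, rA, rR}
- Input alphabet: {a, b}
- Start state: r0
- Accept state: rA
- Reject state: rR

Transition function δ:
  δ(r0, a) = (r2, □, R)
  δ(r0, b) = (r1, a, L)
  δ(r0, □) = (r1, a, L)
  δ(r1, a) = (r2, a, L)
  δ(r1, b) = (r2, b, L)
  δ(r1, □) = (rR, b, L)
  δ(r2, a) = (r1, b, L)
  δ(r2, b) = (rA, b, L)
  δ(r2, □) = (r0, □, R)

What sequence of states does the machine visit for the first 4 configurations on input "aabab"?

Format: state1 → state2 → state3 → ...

Execution trace:
Initial: [r0]aabab
Step 1: δ(r0, a) = (r2, □, R) → □[r2]abab
Step 2: δ(r2, a) = (r1, b, L) → [r1]□bbab
Step 3: δ(r1, □) = (rR, b, L) → [rR]□bbbab

The machine reaches the reject state rR and halts.

State sequence: r0 → r2 → r1 → rR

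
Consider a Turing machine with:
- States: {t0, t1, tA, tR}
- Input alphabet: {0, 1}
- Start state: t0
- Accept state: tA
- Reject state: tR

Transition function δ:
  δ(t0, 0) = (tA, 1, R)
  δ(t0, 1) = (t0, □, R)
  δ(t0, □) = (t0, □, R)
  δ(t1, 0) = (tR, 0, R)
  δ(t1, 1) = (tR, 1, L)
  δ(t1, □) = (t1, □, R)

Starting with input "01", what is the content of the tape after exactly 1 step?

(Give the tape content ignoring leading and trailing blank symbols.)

Execution trace:
Initial: [t0]01
Step 1: δ(t0, 0) = (tA, 1, R) → 1[tA]1

The machine reaches the accept state tA and halts.

After 1 step, the tape (ignoring leading/trailing blanks) is: 11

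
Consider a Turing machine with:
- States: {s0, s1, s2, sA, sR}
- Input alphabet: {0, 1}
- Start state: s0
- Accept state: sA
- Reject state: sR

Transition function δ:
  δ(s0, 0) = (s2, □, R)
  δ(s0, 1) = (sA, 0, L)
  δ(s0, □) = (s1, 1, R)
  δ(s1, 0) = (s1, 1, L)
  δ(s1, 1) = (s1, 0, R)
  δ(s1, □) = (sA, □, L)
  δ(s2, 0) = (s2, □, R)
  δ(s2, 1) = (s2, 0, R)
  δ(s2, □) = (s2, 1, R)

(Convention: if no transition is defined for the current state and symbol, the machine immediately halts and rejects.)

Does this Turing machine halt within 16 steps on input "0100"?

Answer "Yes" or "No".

Execution trace:
Initial: [s0]0100
Step 1: δ(s0, 0) = (s2, □, R) → □[s2]100
Step 2: δ(s2, 1) = (s2, 0, R) → □0[s2]00
Step 3: δ(s2, 0) = (s2, □, R) → □0□[s2]0
Step 4: δ(s2, 0) = (s2, □, R) → □0□□[s2]□
Step 5: δ(s2, □) = (s2, 1, R) → □0□□1[s2]□
Step 6: δ(s2, □) = (s2, 1, R) → □0□□11[s2]□
Step 7: δ(s2, □) = (s2, 1, R) → □0□□111[s2]□
Step 8: δ(s2, □) = (s2, 1, R) → □0□□1111[s2]□
Step 9: δ(s2, □) = (s2, 1, R) → □0□□11111[s2]□
Step 10: δ(s2, □) = (s2, 1, R) → □0□□111111[s2]□
Step 11: δ(s2, □) = (s2, 1, R) → □0□□1111111[s2]□
Step 12: δ(s2, □) = (s2, 1, R) → □0□□11111111[s2]□
Step 13: δ(s2, □) = (s2, 1, R) → □0□□111111111[s2]□
Step 14: δ(s2, □) = (s2, 1, R) → □0□□1111111111[s2]□
Step 15: δ(s2, □) = (s2, 1, R) → □0□□11111111111[s2]□
Step 16: δ(s2, □) = (s2, 1, R) → □0□□111111111111[s2]□

The machine has not reached a halting state after 16 steps.
The machine did not halt within the 16-step bound.

Answer: No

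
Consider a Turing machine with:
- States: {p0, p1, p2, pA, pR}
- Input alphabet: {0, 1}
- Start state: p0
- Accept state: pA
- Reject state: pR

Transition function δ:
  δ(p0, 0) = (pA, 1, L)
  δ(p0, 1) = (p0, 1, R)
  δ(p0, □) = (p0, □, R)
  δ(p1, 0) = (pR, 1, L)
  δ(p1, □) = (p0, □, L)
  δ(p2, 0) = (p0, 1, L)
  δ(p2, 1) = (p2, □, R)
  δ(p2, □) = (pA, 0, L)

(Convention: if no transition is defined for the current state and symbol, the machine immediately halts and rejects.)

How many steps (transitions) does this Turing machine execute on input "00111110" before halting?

Execution trace:
Initial: [p0]00111110
Step 1: δ(p0, 0) = (pA, 1, L) → [pA]□10111110

The machine reaches the accept state pA and halts.

The machine executed 1 step before halting.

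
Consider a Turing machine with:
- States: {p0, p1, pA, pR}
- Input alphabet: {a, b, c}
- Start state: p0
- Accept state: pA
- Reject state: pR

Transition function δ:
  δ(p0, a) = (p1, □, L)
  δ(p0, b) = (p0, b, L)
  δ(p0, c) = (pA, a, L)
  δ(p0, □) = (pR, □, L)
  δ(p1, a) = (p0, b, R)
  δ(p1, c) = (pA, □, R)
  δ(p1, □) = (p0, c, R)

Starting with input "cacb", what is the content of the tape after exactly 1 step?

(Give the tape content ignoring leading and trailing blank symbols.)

Execution trace:
Initial: [p0]cacb
Step 1: δ(p0, c) = (pA, a, L) → [pA]□aacb

The machine reaches the accept state pA and halts.

After 1 step, the tape (ignoring leading/trailing blanks) is: aacb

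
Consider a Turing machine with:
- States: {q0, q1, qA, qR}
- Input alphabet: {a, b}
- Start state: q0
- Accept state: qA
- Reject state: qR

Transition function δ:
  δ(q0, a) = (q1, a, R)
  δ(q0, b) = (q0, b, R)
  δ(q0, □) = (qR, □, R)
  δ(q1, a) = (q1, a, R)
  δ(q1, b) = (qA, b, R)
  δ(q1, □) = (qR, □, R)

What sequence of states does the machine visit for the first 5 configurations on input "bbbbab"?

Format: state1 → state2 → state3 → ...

Execution trace:
Initial: [q0]bbbbab
Step 1: δ(q0, b) = (q0, b, R) → b[q0]bbbab
Step 2: δ(q0, b) = (q0, b, R) → bb[q0]bbab
Step 3: δ(q0, b) = (q0, b, R) → bbb[q0]bab
Step 4: δ(q0, b) = (q0, b, R) → bbbb[q0]ab

State sequence: q0 → q0 → q0 → q0 → q0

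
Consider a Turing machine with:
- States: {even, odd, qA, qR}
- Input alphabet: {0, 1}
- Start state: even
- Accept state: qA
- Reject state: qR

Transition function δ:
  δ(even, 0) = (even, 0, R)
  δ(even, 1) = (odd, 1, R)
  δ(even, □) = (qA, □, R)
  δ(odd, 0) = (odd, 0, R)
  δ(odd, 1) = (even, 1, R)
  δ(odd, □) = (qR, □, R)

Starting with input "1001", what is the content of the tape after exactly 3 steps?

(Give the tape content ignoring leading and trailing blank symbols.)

Execution trace:
Initial: [even]1001
Step 1: δ(even, 1) = (odd, 1, R) → 1[odd]001
Step 2: δ(odd, 0) = (odd, 0, R) → 10[odd]01
Step 3: δ(odd, 0) = (odd, 0, R) → 100[odd]1

After 3 steps, the tape (ignoring leading/trailing blanks) is: 1001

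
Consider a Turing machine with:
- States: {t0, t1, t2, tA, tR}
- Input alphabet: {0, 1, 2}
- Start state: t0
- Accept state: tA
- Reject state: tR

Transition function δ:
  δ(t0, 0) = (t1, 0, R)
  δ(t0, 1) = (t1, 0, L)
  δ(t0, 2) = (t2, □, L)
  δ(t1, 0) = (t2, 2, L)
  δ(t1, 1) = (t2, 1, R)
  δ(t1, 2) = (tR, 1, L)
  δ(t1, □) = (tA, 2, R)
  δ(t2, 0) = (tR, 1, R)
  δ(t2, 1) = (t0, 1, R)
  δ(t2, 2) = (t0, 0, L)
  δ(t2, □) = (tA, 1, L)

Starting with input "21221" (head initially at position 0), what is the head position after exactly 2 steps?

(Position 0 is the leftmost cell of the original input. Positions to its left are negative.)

Execution trace (head position shown):
Step 0: [t0]21221  (head at position 0)
Step 1: move left → [t2]□□1221  (head at position -1)
Step 2: move left → [tA]□1□1221  (head at position -2)

After 2 steps, the head is at position -2.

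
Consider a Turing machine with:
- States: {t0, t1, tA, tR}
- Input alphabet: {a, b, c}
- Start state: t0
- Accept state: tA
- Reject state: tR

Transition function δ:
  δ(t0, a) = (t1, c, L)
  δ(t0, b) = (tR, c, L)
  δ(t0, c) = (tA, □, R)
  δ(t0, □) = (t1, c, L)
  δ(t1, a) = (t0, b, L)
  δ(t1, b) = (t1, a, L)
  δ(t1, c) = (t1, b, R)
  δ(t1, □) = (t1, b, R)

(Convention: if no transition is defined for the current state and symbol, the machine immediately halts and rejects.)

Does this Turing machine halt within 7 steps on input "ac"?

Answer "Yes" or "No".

Execution trace:
Initial: [t0]ac
Step 1: δ(t0, a) = (t1, c, L) → [t1]□cc
Step 2: δ(t1, □) = (t1, b, R) → b[t1]cc
Step 3: δ(t1, c) = (t1, b, R) → bb[t1]c
Step 4: δ(t1, c) = (t1, b, R) → bbb[t1]□
Step 5: δ(t1, □) = (t1, b, R) → bbbb[t1]□
Step 6: δ(t1, □) = (t1, b, R) → bbbbb[t1]□
Step 7: δ(t1, □) = (t1, b, R) → bbbbbb[t1]□

The machine has not reached a halting state after 7 steps.
The machine did not halt within the 7-step bound.

Answer: No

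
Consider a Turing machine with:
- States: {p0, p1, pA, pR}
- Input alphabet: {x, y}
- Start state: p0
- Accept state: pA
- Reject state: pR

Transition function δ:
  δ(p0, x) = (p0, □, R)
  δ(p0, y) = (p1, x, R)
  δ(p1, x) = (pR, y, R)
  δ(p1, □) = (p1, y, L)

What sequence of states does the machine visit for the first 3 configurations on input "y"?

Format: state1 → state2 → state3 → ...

Execution trace:
Initial: [p0]y
Step 1: δ(p0, y) = (p1, x, R) → x[p1]□
Step 2: δ(p1, □) = (p1, y, L) → [p1]xy

State sequence: p0 → p1 → p1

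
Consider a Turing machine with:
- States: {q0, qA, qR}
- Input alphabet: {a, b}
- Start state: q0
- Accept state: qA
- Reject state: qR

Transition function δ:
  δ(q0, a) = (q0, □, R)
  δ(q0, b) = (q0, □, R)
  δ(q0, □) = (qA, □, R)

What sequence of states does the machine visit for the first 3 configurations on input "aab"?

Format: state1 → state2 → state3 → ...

Execution trace:
Initial: [q0]aab
Step 1: δ(q0, a) = (q0, □, R) → □[q0]ab
Step 2: δ(q0, a) = (q0, □, R) → □□[q0]b

State sequence: q0 → q0 → q0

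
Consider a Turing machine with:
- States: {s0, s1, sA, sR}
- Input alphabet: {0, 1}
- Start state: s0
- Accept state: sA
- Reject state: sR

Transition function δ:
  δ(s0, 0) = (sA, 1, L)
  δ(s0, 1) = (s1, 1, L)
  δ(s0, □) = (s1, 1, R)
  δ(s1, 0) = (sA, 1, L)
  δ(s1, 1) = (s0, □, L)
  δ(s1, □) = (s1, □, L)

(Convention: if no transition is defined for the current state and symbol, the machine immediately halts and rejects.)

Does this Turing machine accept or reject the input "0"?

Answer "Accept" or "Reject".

Execution trace:
Initial: [s0]0
Step 1: δ(s0, 0) = (sA, 1, L) → [sA]□1

The machine reaches the accept state sA and halts.

Answer: Accept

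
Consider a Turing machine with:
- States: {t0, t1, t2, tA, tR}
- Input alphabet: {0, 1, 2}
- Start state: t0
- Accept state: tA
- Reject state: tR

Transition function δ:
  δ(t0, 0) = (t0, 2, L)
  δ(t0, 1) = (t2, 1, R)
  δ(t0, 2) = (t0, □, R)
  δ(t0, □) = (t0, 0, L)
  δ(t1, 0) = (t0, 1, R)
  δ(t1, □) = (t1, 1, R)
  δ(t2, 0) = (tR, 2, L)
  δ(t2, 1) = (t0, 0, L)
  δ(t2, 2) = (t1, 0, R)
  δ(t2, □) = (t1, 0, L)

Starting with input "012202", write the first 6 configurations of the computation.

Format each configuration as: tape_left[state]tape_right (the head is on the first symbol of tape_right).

Transitions applied:
Step 1: δ(t0, 0) = (t0, 2, L)
Step 2: δ(t0, □) = (t0, 0, L)
Step 3: δ(t0, □) = (t0, 0, L)
Step 4: δ(t0, □) = (t0, 0, L)
Step 5: δ(t0, □) = (t0, 0, L)

The first 6 configurations are:
[t0]012202 ⊢ [t0]□212202 ⊢ [t0]□0212202 ⊢ [t0]□00212202 ⊢ [t0]□000212202 ⊢ [t0]□0000212202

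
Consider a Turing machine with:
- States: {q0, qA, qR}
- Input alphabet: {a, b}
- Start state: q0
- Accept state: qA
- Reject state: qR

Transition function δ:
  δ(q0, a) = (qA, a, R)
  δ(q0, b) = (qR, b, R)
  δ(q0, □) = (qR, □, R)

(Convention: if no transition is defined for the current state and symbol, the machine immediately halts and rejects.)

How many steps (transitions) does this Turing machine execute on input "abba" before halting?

Execution trace:
Initial: [q0]abba
Step 1: δ(q0, a) = (qA, a, R) → a[qA]bba

The machine reaches the accept state qA and halts.

The machine executed 1 step before halting.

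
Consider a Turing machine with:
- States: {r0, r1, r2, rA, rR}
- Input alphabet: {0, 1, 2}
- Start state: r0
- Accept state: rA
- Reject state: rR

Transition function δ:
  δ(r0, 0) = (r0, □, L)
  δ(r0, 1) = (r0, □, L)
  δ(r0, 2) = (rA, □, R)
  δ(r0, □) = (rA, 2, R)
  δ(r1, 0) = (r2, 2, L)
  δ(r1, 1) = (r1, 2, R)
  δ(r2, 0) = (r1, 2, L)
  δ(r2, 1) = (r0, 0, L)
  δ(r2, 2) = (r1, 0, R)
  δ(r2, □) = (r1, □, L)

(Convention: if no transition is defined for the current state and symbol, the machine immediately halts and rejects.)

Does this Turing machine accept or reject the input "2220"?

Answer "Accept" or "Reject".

Execution trace:
Initial: [r0]2220
Step 1: δ(r0, 2) = (rA, □, R) → □[rA]220

The machine reaches the accept state rA and halts.

Answer: Accept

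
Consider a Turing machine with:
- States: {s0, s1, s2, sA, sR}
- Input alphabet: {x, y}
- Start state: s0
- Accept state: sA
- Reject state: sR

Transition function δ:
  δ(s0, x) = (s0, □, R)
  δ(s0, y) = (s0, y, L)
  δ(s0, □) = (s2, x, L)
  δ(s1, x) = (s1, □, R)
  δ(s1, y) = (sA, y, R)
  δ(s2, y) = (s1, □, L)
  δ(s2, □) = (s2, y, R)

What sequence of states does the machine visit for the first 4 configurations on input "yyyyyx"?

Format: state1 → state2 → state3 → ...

Execution trace:
Initial: [s0]yyyyyx
Step 1: δ(s0, y) = (s0, y, L) → [s0]□yyyyyx
Step 2: δ(s0, □) = (s2, x, L) → [s2]□xyyyyyx
Step 3: δ(s2, □) = (s2, y, R) → y[s2]xyyyyyx

No transition is defined for δ(s2, x). By convention the machine halts and rejects.

State sequence: s0 → s0 → s2 → s2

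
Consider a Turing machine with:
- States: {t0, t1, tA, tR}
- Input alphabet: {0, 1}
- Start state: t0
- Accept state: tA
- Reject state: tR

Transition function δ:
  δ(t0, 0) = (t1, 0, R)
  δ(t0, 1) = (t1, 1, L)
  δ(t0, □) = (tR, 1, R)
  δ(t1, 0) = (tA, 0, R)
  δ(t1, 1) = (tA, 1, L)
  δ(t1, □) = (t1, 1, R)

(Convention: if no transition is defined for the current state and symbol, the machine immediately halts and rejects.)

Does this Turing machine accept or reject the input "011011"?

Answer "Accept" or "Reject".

Execution trace:
Initial: [t0]011011
Step 1: δ(t0, 0) = (t1, 0, R) → 0[t1]11011
Step 2: δ(t1, 1) = (tA, 1, L) → [tA]011011

The machine reaches the accept state tA and halts.

Answer: Accept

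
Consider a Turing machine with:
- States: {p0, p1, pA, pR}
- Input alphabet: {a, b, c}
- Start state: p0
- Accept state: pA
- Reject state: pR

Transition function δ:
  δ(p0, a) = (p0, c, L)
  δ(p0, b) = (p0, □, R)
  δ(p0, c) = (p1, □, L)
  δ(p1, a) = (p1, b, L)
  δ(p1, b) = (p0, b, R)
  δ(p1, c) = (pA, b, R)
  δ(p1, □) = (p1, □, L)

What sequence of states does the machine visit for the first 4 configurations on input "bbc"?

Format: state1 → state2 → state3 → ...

Execution trace:
Initial: [p0]bbc
Step 1: δ(p0, b) = (p0, □, R) → □[p0]bc
Step 2: δ(p0, b) = (p0, □, R) → □□[p0]c
Step 3: δ(p0, c) = (p1, □, L) → □[p1]□□

State sequence: p0 → p0 → p0 → p1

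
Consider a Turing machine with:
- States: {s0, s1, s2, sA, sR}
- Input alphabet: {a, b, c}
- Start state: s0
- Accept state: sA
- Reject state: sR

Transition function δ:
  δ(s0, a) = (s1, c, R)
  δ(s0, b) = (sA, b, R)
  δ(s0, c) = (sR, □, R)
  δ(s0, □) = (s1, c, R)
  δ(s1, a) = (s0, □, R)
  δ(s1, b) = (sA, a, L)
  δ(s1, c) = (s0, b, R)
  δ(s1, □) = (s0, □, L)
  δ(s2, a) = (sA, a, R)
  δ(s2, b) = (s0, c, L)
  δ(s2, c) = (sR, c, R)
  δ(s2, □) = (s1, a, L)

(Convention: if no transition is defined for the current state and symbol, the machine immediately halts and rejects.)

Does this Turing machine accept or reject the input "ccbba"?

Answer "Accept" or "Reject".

Execution trace:
Initial: [s0]ccbba
Step 1: δ(s0, c) = (sR, □, R) → □[sR]cbba

The machine reaches the reject state sR and halts.

Answer: Reject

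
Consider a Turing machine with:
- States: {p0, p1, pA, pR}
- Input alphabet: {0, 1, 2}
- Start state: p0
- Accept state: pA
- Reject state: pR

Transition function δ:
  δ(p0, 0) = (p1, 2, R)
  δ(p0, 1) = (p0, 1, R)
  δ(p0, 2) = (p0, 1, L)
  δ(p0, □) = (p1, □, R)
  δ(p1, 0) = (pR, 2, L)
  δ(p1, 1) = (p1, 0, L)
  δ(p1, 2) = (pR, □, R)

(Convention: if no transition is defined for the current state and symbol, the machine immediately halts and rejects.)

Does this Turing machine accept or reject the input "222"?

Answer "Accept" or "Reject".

Execution trace:
Initial: [p0]222
Step 1: δ(p0, 2) = (p0, 1, L) → [p0]□122
Step 2: δ(p0, □) = (p1, □, R) → □[p1]122
Step 3: δ(p1, 1) = (p1, 0, L) → [p1]□022

No transition is defined for δ(p1, □). By convention the machine halts and rejects.

Answer: Reject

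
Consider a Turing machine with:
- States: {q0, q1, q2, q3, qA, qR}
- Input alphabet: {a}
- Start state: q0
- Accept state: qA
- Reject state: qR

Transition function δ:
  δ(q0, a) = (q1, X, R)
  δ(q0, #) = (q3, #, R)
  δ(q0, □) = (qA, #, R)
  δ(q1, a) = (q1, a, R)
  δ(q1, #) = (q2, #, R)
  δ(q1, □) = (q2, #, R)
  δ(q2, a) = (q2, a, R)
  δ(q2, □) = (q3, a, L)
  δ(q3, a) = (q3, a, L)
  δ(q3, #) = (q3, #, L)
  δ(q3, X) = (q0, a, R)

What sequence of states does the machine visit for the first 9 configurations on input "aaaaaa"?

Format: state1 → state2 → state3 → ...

Execution trace:
Initial: [q0]aaaaaa
Step 1: δ(q0, a) = (q1, X, R) → X[q1]aaaaa
Step 2: δ(q1, a) = (q1, a, R) → Xa[q1]aaaa
Step 3: δ(q1, a) = (q1, a, R) → Xaa[q1]aaa
Step 4: δ(q1, a) = (q1, a, R) → Xaaa[q1]aa
Step 5: δ(q1, a) = (q1, a, R) → Xaaaa[q1]a
Step 6: δ(q1, a) = (q1, a, R) → Xaaaaa[q1]□
Step 7: δ(q1, □) = (q2, #, R) → Xaaaaa#[q2]□
Step 8: δ(q2, □) = (q3, a, L) → Xaaaaa[q3]#a

State sequence: q0 → q1 → q1 → q1 → q1 → q1 → q1 → q2 → q3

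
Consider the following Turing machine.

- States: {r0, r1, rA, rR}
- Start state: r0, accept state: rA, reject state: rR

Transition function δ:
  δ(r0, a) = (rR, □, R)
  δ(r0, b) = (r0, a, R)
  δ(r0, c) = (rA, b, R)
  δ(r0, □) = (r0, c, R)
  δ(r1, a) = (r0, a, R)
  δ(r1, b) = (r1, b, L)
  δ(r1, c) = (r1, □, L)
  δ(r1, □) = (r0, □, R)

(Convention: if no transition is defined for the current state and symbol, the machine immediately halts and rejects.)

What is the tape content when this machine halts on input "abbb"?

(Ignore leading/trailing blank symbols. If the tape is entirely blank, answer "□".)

Execution trace:
Initial: [r0]abbb
Step 1: δ(r0, a) = (rR, □, R) → □[rR]bbb

The machine reaches the reject state rR and halts.

Final tape (ignoring leading/trailing blanks): bbb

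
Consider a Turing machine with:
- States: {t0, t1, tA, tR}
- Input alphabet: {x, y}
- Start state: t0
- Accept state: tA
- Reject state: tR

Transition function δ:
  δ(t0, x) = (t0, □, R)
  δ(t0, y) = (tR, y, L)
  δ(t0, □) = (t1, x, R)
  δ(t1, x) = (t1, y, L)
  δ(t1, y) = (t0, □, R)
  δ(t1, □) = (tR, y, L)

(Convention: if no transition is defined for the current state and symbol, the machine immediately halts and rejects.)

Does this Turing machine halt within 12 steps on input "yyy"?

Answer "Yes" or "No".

Execution trace:
Initial: [t0]yyy
Step 1: δ(t0, y) = (tR, y, L) → [tR]□yyy

The machine reaches the reject state tR and halts.
The machine halted after 1 step (within the 12-step bound).

Answer: Yes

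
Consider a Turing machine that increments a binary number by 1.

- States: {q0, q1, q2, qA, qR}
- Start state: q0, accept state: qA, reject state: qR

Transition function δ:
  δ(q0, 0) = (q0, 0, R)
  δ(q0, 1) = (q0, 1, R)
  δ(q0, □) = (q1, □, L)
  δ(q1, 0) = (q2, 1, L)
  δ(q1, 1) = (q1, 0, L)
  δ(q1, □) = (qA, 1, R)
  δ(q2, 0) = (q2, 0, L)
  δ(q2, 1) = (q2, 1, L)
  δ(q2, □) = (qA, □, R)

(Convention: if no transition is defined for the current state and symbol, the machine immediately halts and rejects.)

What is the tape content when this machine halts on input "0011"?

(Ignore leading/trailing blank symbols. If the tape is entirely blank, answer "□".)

Execution trace:
Initial: [q0]0011
Step 1: δ(q0, 0) = (q0, 0, R) → 0[q0]011
Step 2: δ(q0, 0) = (q0, 0, R) → 00[q0]11
Step 3: δ(q0, 1) = (q0, 1, R) → 001[q0]1
Step 4: δ(q0, 1) = (q0, 1, R) → 0011[q0]□
Step 5: δ(q0, □) = (q1, □, L) → 001[q1]1□
Step 6: δ(q1, 1) = (q1, 0, L) → 00[q1]10□
Step 7: δ(q1, 1) = (q1, 0, L) → 0[q1]000□
Step 8: δ(q1, 0) = (q2, 1, L) → [q2]0100□
Step 9: δ(q2, 0) = (q2, 0, L) → [q2]□0100□
Step 10: δ(q2, □) = (qA, □, R) → □[qA]0100□

The machine reaches the accept state qA and halts.

Final tape (ignoring leading/trailing blanks): 0100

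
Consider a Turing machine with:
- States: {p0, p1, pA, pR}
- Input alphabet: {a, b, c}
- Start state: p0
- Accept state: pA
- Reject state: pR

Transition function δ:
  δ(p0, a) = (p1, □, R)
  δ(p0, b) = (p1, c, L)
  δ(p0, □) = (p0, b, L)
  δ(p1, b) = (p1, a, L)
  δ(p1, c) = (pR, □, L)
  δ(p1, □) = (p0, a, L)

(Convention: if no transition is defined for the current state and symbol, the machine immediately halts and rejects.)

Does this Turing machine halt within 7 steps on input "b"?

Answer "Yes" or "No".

Execution trace:
Initial: [p0]b
Step 1: δ(p0, b) = (p1, c, L) → [p1]□c
Step 2: δ(p1, □) = (p0, a, L) → [p0]□ac
Step 3: δ(p0, □) = (p0, b, L) → [p0]□bac
Step 4: δ(p0, □) = (p0, b, L) → [p0]□bbac
Step 5: δ(p0, □) = (p0, b, L) → [p0]□bbbac
Step 6: δ(p0, □) = (p0, b, L) → [p0]□bbbbac
Step 7: δ(p0, □) = (p0, b, L) → [p0]□bbbbbac

The machine has not reached a halting state after 7 steps.
The machine did not halt within the 7-step bound.

Answer: No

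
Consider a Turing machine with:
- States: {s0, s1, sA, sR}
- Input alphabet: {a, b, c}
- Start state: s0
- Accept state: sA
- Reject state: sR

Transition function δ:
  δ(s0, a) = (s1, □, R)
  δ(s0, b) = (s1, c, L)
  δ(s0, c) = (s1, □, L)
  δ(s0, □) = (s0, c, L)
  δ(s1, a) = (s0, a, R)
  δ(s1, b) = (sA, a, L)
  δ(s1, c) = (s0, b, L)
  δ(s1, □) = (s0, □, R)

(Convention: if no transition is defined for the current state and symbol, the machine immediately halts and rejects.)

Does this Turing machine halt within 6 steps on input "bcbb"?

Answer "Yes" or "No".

Execution trace:
Initial: [s0]bcbb
Step 1: δ(s0, b) = (s1, c, L) → [s1]□ccbb
Step 2: δ(s1, □) = (s0, □, R) → □[s0]ccbb
Step 3: δ(s0, c) = (s1, □, L) → [s1]□□cbb
Step 4: δ(s1, □) = (s0, □, R) → □[s0]□cbb
Step 5: δ(s0, □) = (s0, c, L) → [s0]□ccbb
Step 6: δ(s0, □) = (s0, c, L) → [s0]□cccbb

The machine has not reached a halting state after 6 steps.
The machine did not halt within the 6-step bound.

Answer: No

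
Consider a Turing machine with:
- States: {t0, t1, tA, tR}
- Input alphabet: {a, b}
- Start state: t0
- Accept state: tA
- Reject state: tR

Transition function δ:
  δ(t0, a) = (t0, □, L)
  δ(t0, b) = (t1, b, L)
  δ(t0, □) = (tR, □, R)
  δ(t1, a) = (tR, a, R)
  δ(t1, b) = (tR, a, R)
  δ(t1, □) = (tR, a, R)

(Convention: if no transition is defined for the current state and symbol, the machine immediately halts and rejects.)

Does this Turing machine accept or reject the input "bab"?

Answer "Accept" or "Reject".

Execution trace:
Initial: [t0]bab
Step 1: δ(t0, b) = (t1, b, L) → [t1]□bab
Step 2: δ(t1, □) = (tR, a, R) → a[tR]bab

The machine reaches the reject state tR and halts.

Answer: Reject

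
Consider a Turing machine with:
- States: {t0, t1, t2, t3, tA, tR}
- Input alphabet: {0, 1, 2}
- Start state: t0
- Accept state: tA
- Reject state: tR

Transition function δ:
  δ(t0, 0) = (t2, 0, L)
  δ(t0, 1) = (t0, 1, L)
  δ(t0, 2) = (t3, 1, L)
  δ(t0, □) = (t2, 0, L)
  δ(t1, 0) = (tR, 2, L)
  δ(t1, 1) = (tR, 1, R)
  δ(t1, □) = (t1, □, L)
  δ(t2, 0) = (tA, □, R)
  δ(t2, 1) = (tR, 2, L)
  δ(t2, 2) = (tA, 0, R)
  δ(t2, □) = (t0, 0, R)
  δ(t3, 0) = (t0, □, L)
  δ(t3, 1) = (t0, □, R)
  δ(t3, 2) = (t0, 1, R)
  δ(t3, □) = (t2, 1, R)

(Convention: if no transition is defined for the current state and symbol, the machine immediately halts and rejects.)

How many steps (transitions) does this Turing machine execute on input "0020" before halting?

Execution trace:
Initial: [t0]0020
Step 1: δ(t0, 0) = (t2, 0, L) → [t2]□0020
Step 2: δ(t2, □) = (t0, 0, R) → 0[t0]0020
Step 3: δ(t0, 0) = (t2, 0, L) → [t2]00020
Step 4: δ(t2, 0) = (tA, □, R) → □[tA]0020

The machine reaches the accept state tA and halts.

The machine executed 4 steps before halting.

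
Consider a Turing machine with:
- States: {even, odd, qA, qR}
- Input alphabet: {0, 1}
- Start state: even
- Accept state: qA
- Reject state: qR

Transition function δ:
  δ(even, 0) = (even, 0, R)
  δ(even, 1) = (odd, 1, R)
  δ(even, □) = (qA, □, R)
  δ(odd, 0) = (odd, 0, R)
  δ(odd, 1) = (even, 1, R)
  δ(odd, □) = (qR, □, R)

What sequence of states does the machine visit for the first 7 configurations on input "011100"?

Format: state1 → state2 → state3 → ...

Execution trace:
Initial: [even]011100
Step 1: δ(even, 0) = (even, 0, R) → 0[even]11100
Step 2: δ(even, 1) = (odd, 1, R) → 01[odd]1100
Step 3: δ(odd, 1) = (even, 1, R) → 011[even]100
Step 4: δ(even, 1) = (odd, 1, R) → 0111[odd]00
Step 5: δ(odd, 0) = (odd, 0, R) → 01110[odd]0
Step 6: δ(odd, 0) = (odd, 0, R) → 011100[odd]□

State sequence: even → even → odd → even → odd → odd → odd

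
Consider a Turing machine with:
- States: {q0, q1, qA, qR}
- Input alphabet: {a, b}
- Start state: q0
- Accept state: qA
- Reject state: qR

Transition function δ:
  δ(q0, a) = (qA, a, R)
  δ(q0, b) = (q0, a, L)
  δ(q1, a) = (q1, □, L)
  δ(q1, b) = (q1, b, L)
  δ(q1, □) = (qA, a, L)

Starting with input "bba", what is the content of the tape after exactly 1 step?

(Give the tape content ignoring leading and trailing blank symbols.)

Execution trace:
Initial: [q0]bba
Step 1: δ(q0, b) = (q0, a, L) → [q0]□aba

No transition is defined for δ(q0, □). By convention the machine halts and rejects.

After 1 step, the tape (ignoring leading/trailing blanks) is: aba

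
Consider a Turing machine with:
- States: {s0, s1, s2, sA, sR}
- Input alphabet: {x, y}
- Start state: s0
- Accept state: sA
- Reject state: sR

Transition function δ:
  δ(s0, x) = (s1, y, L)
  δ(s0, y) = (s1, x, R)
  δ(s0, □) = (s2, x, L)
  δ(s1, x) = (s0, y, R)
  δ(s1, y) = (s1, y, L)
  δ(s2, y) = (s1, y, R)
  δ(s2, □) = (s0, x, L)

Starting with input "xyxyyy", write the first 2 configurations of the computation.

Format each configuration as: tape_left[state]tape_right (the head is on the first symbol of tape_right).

Transitions applied:
Step 1: δ(s0, x) = (s1, y, L)

The first 2 configurations are:
[s0]xyxyyy ⊢ [s1]□yyxyyy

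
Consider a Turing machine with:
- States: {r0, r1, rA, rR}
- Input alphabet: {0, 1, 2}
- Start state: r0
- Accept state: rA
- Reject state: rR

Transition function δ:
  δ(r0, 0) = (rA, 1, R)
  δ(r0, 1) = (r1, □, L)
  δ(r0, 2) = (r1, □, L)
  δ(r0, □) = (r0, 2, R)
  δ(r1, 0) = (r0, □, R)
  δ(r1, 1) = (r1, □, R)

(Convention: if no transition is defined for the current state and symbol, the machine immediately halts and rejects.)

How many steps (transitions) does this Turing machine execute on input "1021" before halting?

Execution trace:
Initial: [r0]1021
Step 1: δ(r0, 1) = (r1, □, L) → [r1]□□021

No transition is defined for δ(r1, □). By convention the machine halts and rejects.

The machine executed 1 step before halting.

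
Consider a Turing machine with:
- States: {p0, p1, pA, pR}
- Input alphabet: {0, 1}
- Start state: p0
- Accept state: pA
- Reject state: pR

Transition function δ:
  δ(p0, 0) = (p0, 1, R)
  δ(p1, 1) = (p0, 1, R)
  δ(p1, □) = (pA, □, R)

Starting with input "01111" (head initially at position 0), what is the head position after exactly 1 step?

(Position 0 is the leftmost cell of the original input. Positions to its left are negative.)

Execution trace (head position shown):
Step 0: [p0]01111  (head at position 0)
Step 1: move right → 1[p0]1111  (head at position 1)

After 1 step, the head is at position 1.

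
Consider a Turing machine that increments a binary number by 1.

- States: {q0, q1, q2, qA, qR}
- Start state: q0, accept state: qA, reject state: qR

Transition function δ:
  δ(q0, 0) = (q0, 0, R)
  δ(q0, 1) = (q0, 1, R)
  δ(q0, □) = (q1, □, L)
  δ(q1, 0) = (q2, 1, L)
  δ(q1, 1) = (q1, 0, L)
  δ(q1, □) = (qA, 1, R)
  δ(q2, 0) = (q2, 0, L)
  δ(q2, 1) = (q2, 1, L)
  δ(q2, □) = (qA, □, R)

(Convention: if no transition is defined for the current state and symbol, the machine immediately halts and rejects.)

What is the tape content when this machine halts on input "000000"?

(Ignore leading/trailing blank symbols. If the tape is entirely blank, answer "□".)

Execution trace:
Initial: [q0]000000
Step 1: δ(q0, 0) = (q0, 0, R) → 0[q0]00000
Step 2: δ(q0, 0) = (q0, 0, R) → 00[q0]0000
Step 3: δ(q0, 0) = (q0, 0, R) → 000[q0]000
Step 4: δ(q0, 0) = (q0, 0, R) → 0000[q0]00
Step 5: δ(q0, 0) = (q0, 0, R) → 00000[q0]0
Step 6: δ(q0, 0) = (q0, 0, R) → 000000[q0]□
Step 7: δ(q0, □) = (q1, □, L) → 00000[q1]0□
Step 8: δ(q1, 0) = (q2, 1, L) → 0000[q2]01□
Step 9: δ(q2, 0) = (q2, 0, L) → 000[q2]001□
Step 10: δ(q2, 0) = (q2, 0, L) → 00[q2]0001□
Step 11: δ(q2, 0) = (q2, 0, L) → 0[q2]00001□
Step 12: δ(q2, 0) = (q2, 0, L) → [q2]000001□
Step 13: δ(q2, 0) = (q2, 0, L) → [q2]□000001□
Step 14: δ(q2, □) = (qA, □, R) → □[qA]000001□

The machine reaches the accept state qA and halts.

Final tape (ignoring leading/trailing blanks): 000001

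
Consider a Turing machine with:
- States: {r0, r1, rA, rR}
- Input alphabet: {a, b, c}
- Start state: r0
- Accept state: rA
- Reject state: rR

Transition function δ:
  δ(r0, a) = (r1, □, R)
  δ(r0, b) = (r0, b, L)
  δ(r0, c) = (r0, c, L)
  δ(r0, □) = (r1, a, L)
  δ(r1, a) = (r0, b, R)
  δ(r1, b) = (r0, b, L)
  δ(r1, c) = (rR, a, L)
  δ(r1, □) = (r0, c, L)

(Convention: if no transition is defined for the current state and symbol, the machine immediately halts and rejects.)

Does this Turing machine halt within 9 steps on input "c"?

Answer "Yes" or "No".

Execution trace:
Initial: [r0]c
Step 1: δ(r0, c) = (r0, c, L) → [r0]□c
Step 2: δ(r0, □) = (r1, a, L) → [r1]□ac
Step 3: δ(r1, □) = (r0, c, L) → [r0]□cac
Step 4: δ(r0, □) = (r1, a, L) → [r1]□acac
Step 5: δ(r1, □) = (r0, c, L) → [r0]□cacac
Step 6: δ(r0, □) = (r1, a, L) → [r1]□acacac
Step 7: δ(r1, □) = (r0, c, L) → [r0]□cacacac
Step 8: δ(r0, □) = (r1, a, L) → [r1]□acacacac
Step 9: δ(r1, □) = (r0, c, L) → [r0]□cacacacac

The machine has not reached a halting state after 9 steps.
The machine did not halt within the 9-step bound.

Answer: No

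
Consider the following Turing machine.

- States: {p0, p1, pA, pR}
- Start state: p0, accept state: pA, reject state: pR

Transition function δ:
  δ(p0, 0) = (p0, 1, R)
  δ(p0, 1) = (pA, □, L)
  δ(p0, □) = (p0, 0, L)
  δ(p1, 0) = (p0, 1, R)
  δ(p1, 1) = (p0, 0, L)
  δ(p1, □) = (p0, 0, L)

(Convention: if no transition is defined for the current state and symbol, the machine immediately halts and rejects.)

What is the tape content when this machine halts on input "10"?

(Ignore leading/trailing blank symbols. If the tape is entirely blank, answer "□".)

Execution trace:
Initial: [p0]10
Step 1: δ(p0, 1) = (pA, □, L) → [pA]□□0

The machine reaches the accept state pA and halts.

Final tape (ignoring leading/trailing blanks): 0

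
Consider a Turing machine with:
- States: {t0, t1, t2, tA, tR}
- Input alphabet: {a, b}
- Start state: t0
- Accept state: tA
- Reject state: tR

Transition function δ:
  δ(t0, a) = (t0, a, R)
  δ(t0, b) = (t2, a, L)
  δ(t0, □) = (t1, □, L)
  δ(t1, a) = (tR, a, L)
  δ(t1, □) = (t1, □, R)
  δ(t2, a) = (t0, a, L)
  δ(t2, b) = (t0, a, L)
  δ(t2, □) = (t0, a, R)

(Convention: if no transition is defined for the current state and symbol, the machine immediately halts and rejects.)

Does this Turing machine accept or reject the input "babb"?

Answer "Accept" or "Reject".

Execution trace:
Initial: [t0]babb
Step 1: δ(t0, b) = (t2, a, L) → [t2]□aabb
Step 2: δ(t2, □) = (t0, a, R) → a[t0]aabb
Step 3: δ(t0, a) = (t0, a, R) → aa[t0]abb
Step 4: δ(t0, a) = (t0, a, R) → aaa[t0]bb
Step 5: δ(t0, b) = (t2, a, L) → aa[t2]aab
Step 6: δ(t2, a) = (t0, a, L) → a[t0]aaab
Step 7: δ(t0, a) = (t0, a, R) → aa[t0]aab
Step 8: δ(t0, a) = (t0, a, R) → aaa[t0]ab
Step 9: δ(t0, a) = (t0, a, R) → aaaa[t0]b
Step 10: δ(t0, b) = (t2, a, L) → aaa[t2]aa
Step 11: δ(t2, a) = (t0, a, L) → aa[t0]aaa
Step 12: δ(t0, a) = (t0, a, R) → aaa[t0]aa
Step 13: δ(t0, a) = (t0, a, R) → aaaa[t0]a
Step 14: δ(t0, a) = (t0, a, R) → aaaaa[t0]□
Step 15: δ(t0, □) = (t1, □, L) → aaaa[t1]a□
Step 16: δ(t1, a) = (tR, a, L) → aaa[tR]aa□

The machine reaches the reject state tR and halts.

Answer: Reject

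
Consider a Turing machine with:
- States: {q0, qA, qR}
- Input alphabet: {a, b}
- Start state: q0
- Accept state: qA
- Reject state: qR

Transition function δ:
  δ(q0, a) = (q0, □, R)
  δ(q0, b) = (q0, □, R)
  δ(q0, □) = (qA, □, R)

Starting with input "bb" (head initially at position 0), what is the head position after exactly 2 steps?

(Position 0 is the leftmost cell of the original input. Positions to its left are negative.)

Execution trace (head position shown):
Step 0: [q0]bb  (head at position 0)
Step 1: move right → □[q0]b  (head at position 1)
Step 2: move right → □□[q0]□  (head at position 2)

After 2 steps, the head is at position 2.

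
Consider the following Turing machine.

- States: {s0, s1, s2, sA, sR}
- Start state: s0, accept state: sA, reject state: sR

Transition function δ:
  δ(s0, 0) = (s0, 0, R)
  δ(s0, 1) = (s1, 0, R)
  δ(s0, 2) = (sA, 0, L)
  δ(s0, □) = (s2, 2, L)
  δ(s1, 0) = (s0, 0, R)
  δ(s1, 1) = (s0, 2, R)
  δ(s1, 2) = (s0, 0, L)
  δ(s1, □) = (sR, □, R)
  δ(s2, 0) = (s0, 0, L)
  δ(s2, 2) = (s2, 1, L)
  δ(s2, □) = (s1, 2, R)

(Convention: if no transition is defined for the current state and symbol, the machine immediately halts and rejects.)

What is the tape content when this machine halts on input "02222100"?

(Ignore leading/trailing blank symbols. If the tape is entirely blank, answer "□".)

Execution trace:
Initial: [s0]02222100
Step 1: δ(s0, 0) = (s0, 0, R) → 0[s0]2222100
Step 2: δ(s0, 2) = (sA, 0, L) → [sA]00222100

The machine reaches the accept state sA and halts.

Final tape (ignoring leading/trailing blanks): 00222100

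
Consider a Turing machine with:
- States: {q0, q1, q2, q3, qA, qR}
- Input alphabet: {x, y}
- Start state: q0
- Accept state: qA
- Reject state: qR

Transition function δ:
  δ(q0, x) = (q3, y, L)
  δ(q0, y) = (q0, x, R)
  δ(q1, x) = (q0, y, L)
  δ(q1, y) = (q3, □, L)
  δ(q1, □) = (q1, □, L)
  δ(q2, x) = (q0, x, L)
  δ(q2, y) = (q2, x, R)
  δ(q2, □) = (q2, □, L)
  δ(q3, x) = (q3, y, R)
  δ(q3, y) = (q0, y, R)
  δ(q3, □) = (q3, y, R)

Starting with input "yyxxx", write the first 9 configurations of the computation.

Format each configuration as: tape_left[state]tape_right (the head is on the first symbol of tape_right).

Transitions applied:
Step 1: δ(q0, y) = (q0, x, R)
Step 2: δ(q0, y) = (q0, x, R)
Step 3: δ(q0, x) = (q3, y, L)
Step 4: δ(q3, x) = (q3, y, R)
Step 5: δ(q3, y) = (q0, y, R)
Step 6: δ(q0, x) = (q3, y, L)
Step 7: δ(q3, y) = (q0, y, R)
Step 8: δ(q0, y) = (q0, x, R)

The first 9 configurations are:
[q0]yyxxx ⊢ x[q0]yxxx ⊢ xx[q0]xxx ⊢ x[q3]xyxx ⊢ xy[q3]yxx ⊢ xyy[q0]xx ⊢ xy[q3]yyx ⊢ xyy[q0]yx ⊢ xyyx[q0]x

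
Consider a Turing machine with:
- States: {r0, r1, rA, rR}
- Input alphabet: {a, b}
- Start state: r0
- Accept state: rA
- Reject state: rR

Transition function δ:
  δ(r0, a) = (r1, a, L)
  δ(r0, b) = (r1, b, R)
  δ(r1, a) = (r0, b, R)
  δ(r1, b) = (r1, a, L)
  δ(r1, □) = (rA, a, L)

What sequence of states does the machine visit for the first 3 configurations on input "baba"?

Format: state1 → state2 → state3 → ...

Execution trace:
Initial: [r0]baba
Step 1: δ(r0, b) = (r1, b, R) → b[r1]aba
Step 2: δ(r1, a) = (r0, b, R) → bb[r0]ba

State sequence: r0 → r1 → r0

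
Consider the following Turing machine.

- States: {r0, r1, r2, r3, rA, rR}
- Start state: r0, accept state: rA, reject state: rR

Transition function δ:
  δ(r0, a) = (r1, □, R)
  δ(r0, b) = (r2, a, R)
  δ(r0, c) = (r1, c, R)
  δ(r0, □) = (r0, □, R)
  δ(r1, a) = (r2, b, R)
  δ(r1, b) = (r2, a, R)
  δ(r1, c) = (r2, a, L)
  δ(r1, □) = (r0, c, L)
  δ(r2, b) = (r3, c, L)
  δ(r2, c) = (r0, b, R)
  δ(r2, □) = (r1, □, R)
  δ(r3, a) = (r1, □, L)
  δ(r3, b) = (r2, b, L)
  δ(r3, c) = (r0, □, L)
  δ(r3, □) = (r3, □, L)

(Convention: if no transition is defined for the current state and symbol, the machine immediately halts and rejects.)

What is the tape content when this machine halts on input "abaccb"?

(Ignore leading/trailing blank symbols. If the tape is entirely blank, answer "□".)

Execution trace:
Initial: [r0]abaccb
Step 1: δ(r0, a) = (r1, □, R) → □[r1]baccb
Step 2: δ(r1, b) = (r2, a, R) → □a[r2]accb

No transition is defined for δ(r2, a). By convention the machine halts and rejects.

Final tape (ignoring leading/trailing blanks): aaccb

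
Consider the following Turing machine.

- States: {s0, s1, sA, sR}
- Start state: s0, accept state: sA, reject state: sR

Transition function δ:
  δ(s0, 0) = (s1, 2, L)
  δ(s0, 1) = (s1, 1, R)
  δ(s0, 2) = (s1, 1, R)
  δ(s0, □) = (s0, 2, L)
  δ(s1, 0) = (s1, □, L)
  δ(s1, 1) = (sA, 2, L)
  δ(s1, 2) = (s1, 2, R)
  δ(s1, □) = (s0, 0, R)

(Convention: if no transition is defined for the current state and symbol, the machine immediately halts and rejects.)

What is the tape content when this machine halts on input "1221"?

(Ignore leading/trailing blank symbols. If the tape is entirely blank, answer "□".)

Execution trace:
Initial: [s0]1221
Step 1: δ(s0, 1) = (s1, 1, R) → 1[s1]221
Step 2: δ(s1, 2) = (s1, 2, R) → 12[s1]21
Step 3: δ(s1, 2) = (s1, 2, R) → 122[s1]1
Step 4: δ(s1, 1) = (sA, 2, L) → 12[sA]22

The machine reaches the accept state sA and halts.

Final tape (ignoring leading/trailing blanks): 1222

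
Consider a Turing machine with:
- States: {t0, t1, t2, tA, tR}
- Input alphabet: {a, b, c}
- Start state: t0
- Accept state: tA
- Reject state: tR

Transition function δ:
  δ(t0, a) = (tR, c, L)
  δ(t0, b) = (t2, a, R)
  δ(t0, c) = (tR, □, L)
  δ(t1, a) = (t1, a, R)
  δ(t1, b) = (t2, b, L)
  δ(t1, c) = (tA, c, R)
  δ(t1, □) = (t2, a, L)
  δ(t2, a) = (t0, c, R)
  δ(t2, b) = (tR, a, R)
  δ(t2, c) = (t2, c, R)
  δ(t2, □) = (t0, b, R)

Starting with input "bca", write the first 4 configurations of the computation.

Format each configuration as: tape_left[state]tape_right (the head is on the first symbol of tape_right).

Transitions applied:
Step 1: δ(t0, b) = (t2, a, R)
Step 2: δ(t2, c) = (t2, c, R)
Step 3: δ(t2, a) = (t0, c, R)

The first 4 configurations are:
[t0]bca ⊢ a[t2]ca ⊢ ac[t2]a ⊢ acc[t0]□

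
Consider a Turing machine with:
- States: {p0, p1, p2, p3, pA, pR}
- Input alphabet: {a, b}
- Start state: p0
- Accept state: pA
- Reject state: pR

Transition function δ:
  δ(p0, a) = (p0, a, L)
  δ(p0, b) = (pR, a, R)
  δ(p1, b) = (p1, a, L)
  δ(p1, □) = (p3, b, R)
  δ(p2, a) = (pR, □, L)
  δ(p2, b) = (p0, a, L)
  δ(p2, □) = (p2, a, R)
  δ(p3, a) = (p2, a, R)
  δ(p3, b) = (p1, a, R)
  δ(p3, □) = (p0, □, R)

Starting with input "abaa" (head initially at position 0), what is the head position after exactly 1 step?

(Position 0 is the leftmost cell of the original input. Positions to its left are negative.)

Execution trace (head position shown):
Step 0: [p0]abaa  (head at position 0)
Step 1: move left → [p0]□abaa  (head at position -1)

After 1 step, the head is at position -1.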